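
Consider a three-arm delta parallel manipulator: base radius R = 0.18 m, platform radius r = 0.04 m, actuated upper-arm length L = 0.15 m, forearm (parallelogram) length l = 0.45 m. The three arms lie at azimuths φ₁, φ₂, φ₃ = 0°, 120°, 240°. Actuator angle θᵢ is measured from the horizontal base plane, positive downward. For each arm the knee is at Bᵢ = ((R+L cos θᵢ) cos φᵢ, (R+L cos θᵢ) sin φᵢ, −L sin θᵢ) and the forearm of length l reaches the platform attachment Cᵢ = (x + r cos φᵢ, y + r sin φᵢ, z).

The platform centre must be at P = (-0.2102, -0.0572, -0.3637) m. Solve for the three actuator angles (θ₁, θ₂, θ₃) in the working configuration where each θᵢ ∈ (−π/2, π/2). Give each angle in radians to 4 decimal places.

θ₁ = 1.3089, θ₂ = 0.2618, θ₃ = -0.2615

rotate P by −φ1: (-0.2102, -0.0572, -0.3637)
  A cos θ + B sin θ = C:  0.3502·cos θ + -0.3637·sin θ = -0.2606
  √(A²+B²)=0.5049;  θ1 = -0.8043+2.1132 ≈ 1.3089
rotate P by −φ2: (0.0556, 0.2106, -0.3637)
  A cos θ + B sin θ = C:  0.0844·cos θ + -0.3637·sin θ = -0.0126
  γ=atan2(-0.3637,0.0844)=-1.3427;  ψ=arccos(-0.0337)=1.6045;  θ2=γ+ψ≈0.2618
φ3=240.0° → target in arm frame (0.1546, -0.1534)
  e−x'=-0.0146;  (l²−L²−(e−x')²−y'²−z²)/2L = 0.0799
  θ3 = atan2(B,A) + arccos(C/0.3640) = -0.2615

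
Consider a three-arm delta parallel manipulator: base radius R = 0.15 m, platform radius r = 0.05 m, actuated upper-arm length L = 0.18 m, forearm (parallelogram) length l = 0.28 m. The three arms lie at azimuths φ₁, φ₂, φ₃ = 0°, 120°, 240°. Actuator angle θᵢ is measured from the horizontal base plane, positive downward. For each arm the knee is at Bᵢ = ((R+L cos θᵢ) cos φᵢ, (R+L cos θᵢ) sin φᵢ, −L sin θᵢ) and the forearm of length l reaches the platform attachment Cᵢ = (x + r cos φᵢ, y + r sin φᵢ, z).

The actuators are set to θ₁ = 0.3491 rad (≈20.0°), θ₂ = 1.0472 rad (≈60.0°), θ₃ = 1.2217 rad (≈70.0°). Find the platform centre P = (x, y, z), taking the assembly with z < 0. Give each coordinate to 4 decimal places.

(0.1090, 0.0270, -0.2896)

φ1=0.0°: virtual centre (0.2691, 0.0000, -0.0616), radius l
O2 = (0.1900·cos120.0°, 0.1900·sin120.0°, -0.1559) = (-0.0950, 0.1645, -0.1559)
φ3=240.0°: virtual centre (-0.0808, -0.1399, -0.1691), radius l
eliminate P² terms by subtracting sphere 1 from 2 and 3
linear system: -0.7283x+0.3291y = -0.0158−-0.1886z; -0.6999x+-0.2798y = -0.0215−-0.2151z
Cramer: x(z) = 0.0265-0.2847z;  y(z) = 0.0106-0.0568z
sphere 1 gives Az²+Bz+C=0 with A=1.0843, B=0.2601, C=-0.0156;  B²−4AC=0.1354;  roots -0.2896, 0.0498;  negative root z = -0.2896
x = 0.1090, y = 0.0270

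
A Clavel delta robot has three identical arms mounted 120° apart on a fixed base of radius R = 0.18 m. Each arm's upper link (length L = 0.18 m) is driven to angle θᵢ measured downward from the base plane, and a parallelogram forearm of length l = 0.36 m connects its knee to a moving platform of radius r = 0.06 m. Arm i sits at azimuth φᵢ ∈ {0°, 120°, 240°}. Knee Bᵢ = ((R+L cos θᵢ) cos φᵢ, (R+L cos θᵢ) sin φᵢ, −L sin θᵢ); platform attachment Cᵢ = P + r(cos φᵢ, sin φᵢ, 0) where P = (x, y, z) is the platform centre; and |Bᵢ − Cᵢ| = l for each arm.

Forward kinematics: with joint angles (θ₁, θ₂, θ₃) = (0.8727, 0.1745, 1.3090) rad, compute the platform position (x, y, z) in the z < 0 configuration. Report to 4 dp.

(-0.0077, 0.1614, -0.3483)

arm 1 at φ=0.0°: ρ1 = 0.2357;  S1 = (0.2357, 0.0000, -0.1379)
φ2=120.0°: virtual centre (-0.1486, 0.2574, -0.0313), radius l
φ3=240.0°: virtual centre (-0.0833, -0.1443, -0.1739), radius l
eliminate P² terms by subtracting sphere 1 from 2 and 3
plane₁₂: -0.7687x+0.5149y+0.2133z = 0.0148
det = 0.5503;  x = 0.0078+0.0445z,  y = 0.0403+-0.3478z
sphere 1 gives Az²+Bz+C=0 with A=1.1229, B=0.2275, C=-0.0570;  B²−4AC=0.3078;  roots -0.3483, 0.1458;  negative root z = -0.3483
x = -0.0077, y = 0.1614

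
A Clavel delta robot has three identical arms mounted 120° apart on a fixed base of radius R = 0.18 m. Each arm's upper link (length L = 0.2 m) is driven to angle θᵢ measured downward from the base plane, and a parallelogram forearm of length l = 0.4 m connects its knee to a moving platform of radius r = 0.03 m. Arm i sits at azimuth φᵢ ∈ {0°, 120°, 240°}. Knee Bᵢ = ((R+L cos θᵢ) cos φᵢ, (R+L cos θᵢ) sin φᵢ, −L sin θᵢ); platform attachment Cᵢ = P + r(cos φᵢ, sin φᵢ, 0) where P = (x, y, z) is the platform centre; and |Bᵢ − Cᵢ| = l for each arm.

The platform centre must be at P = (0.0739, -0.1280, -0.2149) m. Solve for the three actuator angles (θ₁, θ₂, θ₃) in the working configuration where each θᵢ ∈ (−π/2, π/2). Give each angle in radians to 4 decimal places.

φ1=0.0° → target in arm frame (0.0739, -0.1280)
  e−x'=0.0761;  (l²−L²−(e−x')²−y'²−z²)/2L = 0.1291
  θ1 = atan2(B,A) + arccos(C/0.2280) = -0.2617
φ2=120.0° → target in arm frame (-0.1478, 0.0000)
  A=0.2978, B=-0.2149, C=(l²−L²−A²−y'²−z²)/(2L)=-0.0372
  θ2 = atan2(B,A) + arccos(C/0.3672) = 1.0471
φ3=240.0° → target in arm frame (0.0739, 0.1280)
  A cos θ + B sin θ = C:  0.0761·cos θ + -0.2149·sin θ = 0.1291
  √(A²+B²)=0.2280;  θ3 = -1.2305+0.9688 ≈ -0.2617

θ₁ = -0.2617, θ₂ = 1.0471, θ₃ = -0.2617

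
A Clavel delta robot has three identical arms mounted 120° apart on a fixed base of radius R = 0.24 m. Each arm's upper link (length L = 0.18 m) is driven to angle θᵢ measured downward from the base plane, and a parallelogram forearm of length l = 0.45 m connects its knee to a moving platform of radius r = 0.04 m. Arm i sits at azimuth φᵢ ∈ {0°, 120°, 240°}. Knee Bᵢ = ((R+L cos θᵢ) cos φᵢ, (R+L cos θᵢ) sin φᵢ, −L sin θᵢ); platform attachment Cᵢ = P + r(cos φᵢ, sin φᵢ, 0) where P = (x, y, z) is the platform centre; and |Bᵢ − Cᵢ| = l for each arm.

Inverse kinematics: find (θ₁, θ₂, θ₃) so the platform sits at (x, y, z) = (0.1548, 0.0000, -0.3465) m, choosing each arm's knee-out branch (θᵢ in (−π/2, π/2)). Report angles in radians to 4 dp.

φ1=0.0° → target in arm frame (0.1548, 0.0000)
  e−x'=0.0452;  (l²−L²−(e−x')²−y'²−z²)/2L = 0.1333
  θ1 = atan2(B,A) + arccos(C/0.3494) = -0.2617
φ2=120.0° → target in arm frame (-0.0774, -0.1341)
  e−x'=0.2774;  (l²−L²−(e−x')²−y'²−z²)/2L = -0.1247
  √(A²+B²)=0.4439;  θ2 = -0.8957+1.8555 ≈ 0.9598
rotate P by −φ3: (-0.0774, 0.1341, -0.3465)
  A=0.2774, B=-0.3465, C=(l²−L²−A²−y'²−z²)/(2L)=-0.1247
  γ=atan2(-0.3465,0.2774)=-0.8957;  ψ=arccos(-0.2809)=1.8555;  θ3=γ+ψ≈0.9598

θ₁ = -0.2617, θ₂ = 0.9598, θ₃ = 0.9598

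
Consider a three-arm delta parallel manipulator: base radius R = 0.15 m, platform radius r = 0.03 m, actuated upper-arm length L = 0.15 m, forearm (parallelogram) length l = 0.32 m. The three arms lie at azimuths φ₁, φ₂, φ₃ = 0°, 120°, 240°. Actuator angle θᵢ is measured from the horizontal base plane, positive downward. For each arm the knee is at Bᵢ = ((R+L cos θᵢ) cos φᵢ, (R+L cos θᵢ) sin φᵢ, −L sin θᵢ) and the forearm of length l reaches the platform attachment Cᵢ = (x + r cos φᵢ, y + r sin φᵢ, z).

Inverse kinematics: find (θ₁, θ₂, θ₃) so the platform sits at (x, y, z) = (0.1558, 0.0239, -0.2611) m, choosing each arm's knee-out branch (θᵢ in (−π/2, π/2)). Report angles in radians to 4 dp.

θ₁ = -0.2615, θ₂ = 1.0471, θ₃ = 1.2218

arm 1 (φ=0.0°): x'=0.1558, y'=0.0239
  A cos θ + B sin θ = C:  -0.0358·cos θ + -0.2611·sin θ = 0.0329
  θ1 = atan2(B,A) + arccos(C/0.2635) = -0.2615
rotate P by −φ2: (-0.0572, -0.1469, -0.2611)
  A cos θ + B sin θ = C:  0.1772·cos θ + -0.2611·sin θ = -0.1375
  √(A²+B²)=0.3156;  θ2 = -0.9745+2.0216 ≈ 1.0471
φ3=240.0° → target in arm frame (-0.0986, 0.1230)
  e−x'=0.2186;  (l²−L²−(e−x')²−y'²−z²)/2L = -0.1706
  √(A²+B²)=0.3405;  θ3 = -0.8738+2.0956 ≈ 1.2218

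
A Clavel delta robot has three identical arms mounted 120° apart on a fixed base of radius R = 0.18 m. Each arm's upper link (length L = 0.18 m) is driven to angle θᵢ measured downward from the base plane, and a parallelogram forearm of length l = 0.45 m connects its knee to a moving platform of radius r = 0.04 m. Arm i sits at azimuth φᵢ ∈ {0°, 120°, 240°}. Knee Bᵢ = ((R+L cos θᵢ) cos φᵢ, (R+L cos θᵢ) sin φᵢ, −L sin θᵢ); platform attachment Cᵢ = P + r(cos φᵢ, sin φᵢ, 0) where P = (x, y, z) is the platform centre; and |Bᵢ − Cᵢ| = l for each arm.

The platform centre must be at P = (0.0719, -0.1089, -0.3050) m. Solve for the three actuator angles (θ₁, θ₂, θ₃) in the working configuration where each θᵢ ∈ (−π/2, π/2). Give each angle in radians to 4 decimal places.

θ₁ = -0.3489, θ₂ = 0.6980, θ₃ = -0.2616

arm 1 (φ=0.0°): x'=0.0719, y'=-0.1089
  A cos θ + B sin θ = C:  0.0681·cos θ + -0.3050·sin θ = 0.1683
  θ1 = atan2(B,A) + arccos(C/0.3125) = -0.3489
arm 2 (φ=120.0°): x'=-0.1303, y'=-0.0078
  e−x'=0.2703;  (l²−L²−(e−x')²−y'²−z²)/2L = 0.0110
  θ2 = atan2(B,A) + arccos(C/0.4075) = 0.6980
rotate P by −φ3: (0.0584, 0.1167, -0.3050)
  e−x'=0.0816;  (l²−L²−(e−x')²−y'²−z²)/2L = 0.1577
  γ=atan2(-0.3050,0.0816)=-1.3093;  ψ=arccos(0.4996)=1.0477;  θ3=γ+ψ≈-0.2616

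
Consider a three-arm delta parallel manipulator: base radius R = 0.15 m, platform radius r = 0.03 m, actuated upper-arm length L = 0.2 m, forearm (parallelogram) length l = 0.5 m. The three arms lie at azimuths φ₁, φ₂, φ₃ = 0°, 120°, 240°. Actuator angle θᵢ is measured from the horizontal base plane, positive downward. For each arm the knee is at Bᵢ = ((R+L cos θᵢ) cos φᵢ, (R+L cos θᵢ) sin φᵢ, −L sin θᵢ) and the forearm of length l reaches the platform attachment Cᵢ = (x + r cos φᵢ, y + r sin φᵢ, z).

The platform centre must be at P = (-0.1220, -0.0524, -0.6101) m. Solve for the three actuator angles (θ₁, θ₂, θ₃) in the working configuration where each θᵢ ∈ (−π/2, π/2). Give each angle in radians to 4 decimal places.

θ₁ = 1.3963, θ₂ = 1.0474, θ₃ = 0.7855

φ1=0.0° → target in arm frame (-0.1220, -0.0524)
  A=0.2420, B=-0.6101, C=(l²−L²−A²−y'²−z²)/(2L)=-0.5588
  √(A²+B²)=0.6563;  θ1 = -1.1932+2.5895 ≈ 1.3963
arm 2 (φ=120.0°): x'=0.0156, y'=0.1319
  A cos θ + B sin θ = C:  0.1044·cos θ + -0.6101·sin θ = -0.4763
  θ2 = atan2(B,A) + arccos(C/0.6190) = 1.0474
arm 3 (φ=240.0°): x'=0.1064, y'=-0.0795
  A=0.0136, B=-0.6101, C=(l²−L²−A²−y'²−z²)/(2L)=-0.4218
  θ3 = atan2(B,A) + arccos(C/0.6103) = 0.7855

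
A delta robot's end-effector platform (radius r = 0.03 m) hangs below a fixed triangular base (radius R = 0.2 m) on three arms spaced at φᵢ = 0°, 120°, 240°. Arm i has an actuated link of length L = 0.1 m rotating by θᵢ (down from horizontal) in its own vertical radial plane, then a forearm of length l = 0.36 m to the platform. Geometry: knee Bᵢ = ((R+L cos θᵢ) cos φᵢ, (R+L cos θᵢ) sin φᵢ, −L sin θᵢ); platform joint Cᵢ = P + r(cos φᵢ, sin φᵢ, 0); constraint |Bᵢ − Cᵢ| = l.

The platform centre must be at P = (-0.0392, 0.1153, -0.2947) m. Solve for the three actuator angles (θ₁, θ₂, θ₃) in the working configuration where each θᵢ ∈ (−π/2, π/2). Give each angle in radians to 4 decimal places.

θ₁ = 0.9603, θ₂ = -0.3486, θ₃ = 1.2217

arm 1 (φ=0.0°): x'=-0.0392, y'=0.1153
  e−x'=0.2092;  (l²−L²−(e−x')²−y'²−z²)/2L = -0.1215
  θ1 = atan2(B,A) + arccos(C/0.3614) = 0.9603
rotate P by −φ2: (0.1195, -0.0237, -0.2947)
  e−x'=0.0505;  (l²−L²−(e−x')²−y'²−z²)/2L = 0.1482
  γ=atan2(-0.2947,0.0505)=-1.4009;  ψ=arccos(0.4956)=1.0523;  θ2=γ+ψ≈-0.3486
rotate P by −φ3: (-0.0803, -0.0916, -0.2947)
  A=0.2503, B=-0.2947, C=(l²−L²−A²−y'²−z²)/(2L)=-0.1913
  γ=atan2(-0.2947,0.2503)=-0.8668;  ψ=arccos(-0.4949)=2.0885;  θ3=γ+ψ≈1.2217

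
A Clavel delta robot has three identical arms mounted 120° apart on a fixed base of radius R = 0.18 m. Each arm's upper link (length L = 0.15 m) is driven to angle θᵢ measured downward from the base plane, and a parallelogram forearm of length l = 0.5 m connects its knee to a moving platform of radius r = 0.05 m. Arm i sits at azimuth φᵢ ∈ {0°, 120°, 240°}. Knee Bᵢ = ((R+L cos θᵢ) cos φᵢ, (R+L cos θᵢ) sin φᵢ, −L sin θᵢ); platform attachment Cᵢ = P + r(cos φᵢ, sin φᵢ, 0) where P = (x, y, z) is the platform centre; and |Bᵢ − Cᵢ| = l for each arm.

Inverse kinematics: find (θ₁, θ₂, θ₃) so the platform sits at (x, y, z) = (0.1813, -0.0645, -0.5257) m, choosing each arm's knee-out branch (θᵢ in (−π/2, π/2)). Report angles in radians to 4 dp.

rotate P by −φ1: (0.1813, -0.0645, -0.5257)
  A=-0.0513, B=-0.5257, C=(l²−L²−A²−y'²−z²)/(2L)=-0.1855
  γ=atan2(-0.5257,-0.0513)=-1.6681;  ψ=arccos(-0.3512)=1.9297;  θ1=γ+ψ≈0.2616
arm 2 (φ=120.0°): x'=-0.1465, y'=-0.1248
  A=0.2765, B=-0.5257, C=(l²−L²−A²−y'²−z²)/(2L)=-0.4696
  γ=atan2(-0.5257,0.2765)=-1.0866;  ψ=arccos(-0.7906)=2.4826;  θ2=γ+ψ≈1.3960
rotate P by −φ3: (-0.0348, 0.1893, -0.5257)
  e−x'=0.1648;  (l²−L²−(e−x')²−y'²−z²)/2L = -0.3728
  √(A²+B²)=0.5509;  θ3 = -1.2670+2.3140 ≈ 1.0470

θ₁ = 0.2616, θ₂ = 1.3960, θ₃ = 1.0470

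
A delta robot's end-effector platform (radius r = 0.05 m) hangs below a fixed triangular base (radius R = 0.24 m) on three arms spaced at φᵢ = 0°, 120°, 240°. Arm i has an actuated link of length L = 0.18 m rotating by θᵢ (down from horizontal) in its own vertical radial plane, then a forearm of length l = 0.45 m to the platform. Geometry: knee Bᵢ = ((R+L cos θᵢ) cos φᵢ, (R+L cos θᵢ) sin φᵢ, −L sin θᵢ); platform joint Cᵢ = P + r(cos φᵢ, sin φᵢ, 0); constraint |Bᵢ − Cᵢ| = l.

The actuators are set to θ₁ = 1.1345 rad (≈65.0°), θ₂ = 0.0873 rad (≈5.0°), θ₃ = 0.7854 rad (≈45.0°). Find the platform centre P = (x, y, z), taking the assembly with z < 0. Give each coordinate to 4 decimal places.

(-0.1114, 0.0855, -0.3928)

φ1=0.0°: virtual centre (0.2661, 0.0000, -0.1631), radius l
arm 2 at φ=120.0°: e+L cos θ2 = 0.3693;  O2 = (-0.1847, 0.3198, -0.0157)
arm 3 at φ=240.0°: e+L cos θ3 = 0.3173;  O3 = (-0.1586, -0.2748, -0.1273)
subtract pairs → two planes through P
linear system: -0.9014x+0.6397y = 0.0392−0.2949z; -0.8494x+-0.5495y = 0.0195−0.0717z
Cramer: x(z) = -0.0327+0.2002z;  y(z) = 0.0152-0.1789z
quadratic in z: (1.0721)z²+(0.2012)z+(-0.0864)=0, √Δ=0.6410 → z ∈ {-0.3928, 0.2051}; z = -0.3928 (taking z<0)
x = -0.1114, y = 0.0855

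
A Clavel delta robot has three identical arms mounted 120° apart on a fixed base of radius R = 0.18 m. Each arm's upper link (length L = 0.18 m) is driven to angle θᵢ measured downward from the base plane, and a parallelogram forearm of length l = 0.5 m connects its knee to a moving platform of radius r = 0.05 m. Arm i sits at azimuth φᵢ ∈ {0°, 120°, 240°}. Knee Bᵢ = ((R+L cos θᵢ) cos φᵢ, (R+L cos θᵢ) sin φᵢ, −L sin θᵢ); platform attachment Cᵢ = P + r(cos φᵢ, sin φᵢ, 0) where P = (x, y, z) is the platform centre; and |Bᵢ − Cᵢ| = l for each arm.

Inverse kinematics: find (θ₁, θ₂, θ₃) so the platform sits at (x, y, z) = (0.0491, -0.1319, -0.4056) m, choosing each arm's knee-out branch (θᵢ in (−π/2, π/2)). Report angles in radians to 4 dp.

θ₁ = -0.0002, θ₂ = 0.6979, θ₃ = -0.1749

rotate P by −φ1: (0.0491, -0.1319, -0.4056)
  A=0.0809, B=-0.4056, C=(l²−L²−A²−y'²−z²)/(2L)=0.0810
  γ=atan2(-0.4056,0.0809)=-1.3739;  ψ=arccos(0.1958)=1.3738;  θ1=γ+ψ≈-0.0002
rotate P by −φ2: (-0.1388, 0.0234, -0.4056)
  A=0.2688, B=-0.4056, C=(l²−L²−A²−y'²−z²)/(2L)=-0.0547
  γ=atan2(-0.4056,0.2688)=-0.9856;  ψ=arccos(-0.1125)=1.6835;  θ2=γ+ψ≈0.6979
rotate P by −φ3: (0.0897, 0.1085, -0.4056)
  A=0.0403, B=-0.4056, C=(l²−L²−A²−y'²−z²)/(2L)=0.1103
  γ=atan2(-0.4056,0.0403)=-1.4717;  ψ=arccos(0.2705)=1.2969;  θ3=γ+ψ≈-0.1749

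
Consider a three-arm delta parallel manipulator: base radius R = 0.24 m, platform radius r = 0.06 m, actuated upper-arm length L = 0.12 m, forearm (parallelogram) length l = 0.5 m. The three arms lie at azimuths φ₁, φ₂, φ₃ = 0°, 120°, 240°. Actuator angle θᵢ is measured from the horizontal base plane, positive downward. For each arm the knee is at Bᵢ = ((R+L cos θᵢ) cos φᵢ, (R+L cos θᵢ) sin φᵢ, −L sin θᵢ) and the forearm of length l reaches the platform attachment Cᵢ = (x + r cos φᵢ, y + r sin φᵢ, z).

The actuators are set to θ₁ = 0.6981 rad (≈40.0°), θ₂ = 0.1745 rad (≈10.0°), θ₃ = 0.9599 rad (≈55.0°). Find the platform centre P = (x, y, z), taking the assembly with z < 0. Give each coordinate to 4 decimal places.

arm 1 at φ=0.0°: e+L cos θ1 = 0.2719;  O1 = (0.2719, 0.0000, -0.0771)
arm 2 at φ=120.0°: e+L cos θ2 = 0.2982;  O2 = (-0.1491, 0.2582, -0.0208)
O3 = (0.2488·cos240.0°, 0.2488·sin240.0°, -0.0983) = (-0.1244, -0.2155, -0.0983)
subtract pairs → two planes through P
[-0.8420 0.5165 0.1126]·P = 0.0094;  [-0.7927 -0.4310 -0.0423]·P = -0.0083
det = 0.7723;  x = 0.0003+0.0345z,  y = 0.0188+-0.1617z
quadratic in z: (1.0273)z²+(0.1294)z+(-0.1699)=0, √Δ=0.8456 → z ∈ {-0.4745, 0.3485}; z = -0.4745 (taking z<0)
x = -0.0161, y = 0.0955

(-0.0161, 0.0955, -0.4745)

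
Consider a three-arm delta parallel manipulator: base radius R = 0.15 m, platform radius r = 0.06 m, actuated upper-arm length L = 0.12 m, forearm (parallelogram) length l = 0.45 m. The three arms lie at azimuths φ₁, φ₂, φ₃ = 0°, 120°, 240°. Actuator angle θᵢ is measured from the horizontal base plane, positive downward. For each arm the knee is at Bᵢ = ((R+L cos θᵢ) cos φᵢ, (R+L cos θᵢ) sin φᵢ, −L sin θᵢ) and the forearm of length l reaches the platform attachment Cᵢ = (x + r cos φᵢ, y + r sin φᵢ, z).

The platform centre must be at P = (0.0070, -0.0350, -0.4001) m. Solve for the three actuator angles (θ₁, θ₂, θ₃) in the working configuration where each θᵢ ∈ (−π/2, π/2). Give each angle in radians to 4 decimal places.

θ₁ = 0.0001, θ₂ = 0.1748, θ₃ = -0.0872

φ1=0.0° → target in arm frame (0.0070, -0.0350)
  A cos θ + B sin θ = C:  0.0830·cos θ + -0.4001·sin θ = 0.0829
  √(A²+B²)=0.4086;  θ1 = -1.3662+1.3664 ≈ 0.0001
φ2=120.0° → target in arm frame (-0.0338, 0.0114)
  e−x'=0.1238;  (l²−L²−(e−x')²−y'²−z²)/2L = 0.0523
  γ=atan2(-0.4001,0.1238)=-1.2707;  ψ=arccos(0.1250)=1.4455;  θ2=γ+ψ≈0.1748
φ3=240.0° → target in arm frame (0.0268, 0.0236)
  A cos θ + B sin θ = C:  0.0632·cos θ + -0.4001·sin θ = 0.0978
  θ3 = atan2(B,A) + arccos(C/0.4051) = -0.0872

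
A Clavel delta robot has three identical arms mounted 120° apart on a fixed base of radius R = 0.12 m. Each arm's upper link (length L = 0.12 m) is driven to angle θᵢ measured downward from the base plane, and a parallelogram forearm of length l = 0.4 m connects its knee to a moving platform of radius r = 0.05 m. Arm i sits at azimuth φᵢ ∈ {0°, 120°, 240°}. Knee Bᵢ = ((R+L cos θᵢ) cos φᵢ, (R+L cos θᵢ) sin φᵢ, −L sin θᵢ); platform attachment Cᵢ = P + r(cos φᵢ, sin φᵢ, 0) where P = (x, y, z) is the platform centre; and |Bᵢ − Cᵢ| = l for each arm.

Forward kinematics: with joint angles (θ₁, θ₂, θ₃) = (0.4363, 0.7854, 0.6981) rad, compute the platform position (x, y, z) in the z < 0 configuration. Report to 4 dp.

(0.0563, -0.0147, -0.4312)

φ1=0.0°: virtual centre (0.1788, 0.0000, -0.0507), radius l
arm 2 at φ=120.0°: (R−r)+L cos θ2 = 0.1549;  S2 = (-0.0774, 0.1341, -0.0849)
S3 = (0.1619·cos240.0°, 0.1619·sin240.0°, -0.0771) = (-0.0810, -0.1402, -0.0771)
eliminate P² terms by subtracting sphere 1 from 2 and 3
[-0.5124 0.2682 -0.0683]·P = -0.0033;  [-0.5194 -0.2805 -0.0528]·P = -0.0024
det = 0.2830;  x = 0.0055+-0.1177z,  y = -0.0019+0.0297z
into |P−S₁|² = l²: 1.0147z² + 0.1421z + -0.1274 = 0;  Δ = 0.5374;  z = -0.4312 or 0.2912 → z<0 root = -0.4312
x = 0.0563, y = -0.0147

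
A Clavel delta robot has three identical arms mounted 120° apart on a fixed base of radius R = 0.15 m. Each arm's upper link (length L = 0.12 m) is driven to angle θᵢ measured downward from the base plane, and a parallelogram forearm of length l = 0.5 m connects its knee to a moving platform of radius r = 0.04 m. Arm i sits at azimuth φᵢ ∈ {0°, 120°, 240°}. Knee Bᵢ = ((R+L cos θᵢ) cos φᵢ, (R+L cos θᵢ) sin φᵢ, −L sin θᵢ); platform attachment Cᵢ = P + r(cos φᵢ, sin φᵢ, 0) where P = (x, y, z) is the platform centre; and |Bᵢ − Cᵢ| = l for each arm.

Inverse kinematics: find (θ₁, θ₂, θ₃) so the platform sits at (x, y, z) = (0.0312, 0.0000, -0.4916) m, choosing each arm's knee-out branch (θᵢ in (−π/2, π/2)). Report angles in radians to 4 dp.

φ1=0.0° → target in arm frame (0.0312, 0.0000)
  A cos θ + B sin θ = C:  0.0788·cos θ + -0.4916·sin θ = -0.0512
  √(A²+B²)=0.4979;  θ1 = -1.4119+1.6737 ≈ 0.2619
arm 2 (φ=120.0°): x'=-0.0156, y'=-0.0270
  A=0.1256, B=-0.4916, C=(l²−L²−A²−y'²−z²)/(2L)=-0.0941
  γ=atan2(-0.4916,0.1256)=-1.3207;  ψ=arccos(-0.1854)=1.7573;  θ2=γ+ψ≈0.4366
φ3=240.0° → target in arm frame (-0.0156, 0.0270)
  e−x'=0.1256;  (l²−L²−(e−x')²−y'²−z²)/2L = -0.0941
  √(A²+B²)=0.5074;  θ3 = -1.3207+1.7573 ≈ 0.4366

θ₁ = 0.2619, θ₂ = 0.4366, θ₃ = 0.4366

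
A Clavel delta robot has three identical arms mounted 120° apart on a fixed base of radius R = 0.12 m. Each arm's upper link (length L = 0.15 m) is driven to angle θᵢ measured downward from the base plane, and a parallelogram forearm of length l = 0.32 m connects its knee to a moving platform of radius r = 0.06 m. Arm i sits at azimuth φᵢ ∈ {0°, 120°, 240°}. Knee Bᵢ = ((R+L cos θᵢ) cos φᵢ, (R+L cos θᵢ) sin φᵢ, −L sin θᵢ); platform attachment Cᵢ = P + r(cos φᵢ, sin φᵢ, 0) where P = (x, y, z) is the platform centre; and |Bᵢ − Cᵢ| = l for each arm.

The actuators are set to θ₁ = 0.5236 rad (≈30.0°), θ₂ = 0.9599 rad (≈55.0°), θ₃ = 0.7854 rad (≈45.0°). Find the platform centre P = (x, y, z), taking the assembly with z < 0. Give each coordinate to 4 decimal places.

φ1=0.0°: virtual centre (0.1899, 0.0000, -0.0750), radius l
φ2=120.0°: virtual centre (-0.0730, 0.1265, -0.1229), radius l
arm 3 at φ=240.0°: (R−r)+L cos θ3 = 0.1661;  centre 3 = (-0.0830, -0.1438, -0.1061)
|centre ₂|²−|centre ₁|² = -0.0053;  |centre ₃|²−|centre ₁|² = -0.0029
[-0.5258 0.2529 -0.0957]·P = -0.0053;  [-0.5459 -0.2876 -0.0621]·P = -0.0029
Cramer: x(z) = 0.0077-0.1495z;  y(z) = -0.0047+0.0677z
sphere 1 gives Az²+Bz+C=0 with A=1.0269, B=0.2038, C=-0.0636;  B²−4AC=0.3027;  roots -0.3671, 0.1686;  negative root z = -0.3671
x = 0.0626, y = -0.0296

(0.0626, -0.0296, -0.3671)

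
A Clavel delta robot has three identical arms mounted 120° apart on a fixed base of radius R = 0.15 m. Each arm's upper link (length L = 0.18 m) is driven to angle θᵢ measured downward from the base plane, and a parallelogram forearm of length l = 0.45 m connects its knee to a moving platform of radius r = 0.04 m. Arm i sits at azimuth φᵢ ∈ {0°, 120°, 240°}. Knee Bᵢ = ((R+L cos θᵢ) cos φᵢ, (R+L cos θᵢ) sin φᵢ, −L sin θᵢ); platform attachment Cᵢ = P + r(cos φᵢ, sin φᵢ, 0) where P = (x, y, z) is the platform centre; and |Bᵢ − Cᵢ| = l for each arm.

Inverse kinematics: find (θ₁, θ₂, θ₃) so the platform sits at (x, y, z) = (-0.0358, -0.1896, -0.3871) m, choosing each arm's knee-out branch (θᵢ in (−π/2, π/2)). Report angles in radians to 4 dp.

θ₁ = 0.6110, θ₂ = 0.9601, θ₃ = -0.2617

arm 1 (φ=0.0°): x'=-0.0358, y'=-0.1896
  A cos θ + B sin θ = C:  0.1458·cos θ + -0.3871·sin θ = -0.1026
  θ1 = atan2(B,A) + arccos(C/0.4136) = 0.6110
φ2=120.0° → target in arm frame (-0.1463, 0.1258)
  A=0.2563, B=-0.3871, C=(l²−L²−A²−y'²−z²)/(2L)=-0.1702
  √(A²+B²)=0.4643;  θ2 = -0.9860+1.9461 ≈ 0.9601
rotate P by −φ3: (0.1821, 0.0638, -0.3871)
  e−x'=-0.0721;  (l²−L²−(e−x')²−y'²−z²)/2L = 0.0305
  γ=atan2(-0.3871,-0.0721)=-1.7549;  ψ=arccos(0.0775)=1.4932;  θ3=γ+ψ≈-0.2617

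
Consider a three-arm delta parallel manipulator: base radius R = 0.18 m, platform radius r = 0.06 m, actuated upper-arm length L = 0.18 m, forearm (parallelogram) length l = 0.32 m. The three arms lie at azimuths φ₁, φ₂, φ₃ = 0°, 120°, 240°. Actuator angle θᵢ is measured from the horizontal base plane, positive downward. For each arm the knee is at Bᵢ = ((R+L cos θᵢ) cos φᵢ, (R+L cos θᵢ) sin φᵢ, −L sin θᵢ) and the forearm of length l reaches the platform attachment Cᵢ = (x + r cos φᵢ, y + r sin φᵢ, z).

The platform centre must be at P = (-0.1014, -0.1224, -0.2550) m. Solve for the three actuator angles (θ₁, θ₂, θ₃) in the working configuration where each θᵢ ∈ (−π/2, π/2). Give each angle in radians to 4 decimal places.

rotate P by −φ1: (-0.1014, -0.1224, -0.2550)
  e−x'=0.2214;  (l²−L²−(e−x')²−y'²−z²)/2L = -0.1640
  √(A²+B²)=0.3377;  θ1 = -0.8558+2.0777 ≈ 1.2219
arm 2 (φ=120.0°): x'=-0.0553, y'=0.1490
  A cos θ + B sin θ = C:  0.1753·cos θ + -0.2550·sin θ = -0.1332
  γ=atan2(-0.2550,0.1753)=-0.9685;  ψ=arccos(-0.4305)=2.0159;  θ2=γ+ψ≈1.0473
rotate P by −φ3: (0.1567, -0.0266, -0.2550)
  A=-0.0367, B=-0.2550, C=(l²−L²−A²−y'²−z²)/(2L)=0.0081
  γ=atan2(-0.2550,-0.0367)=-1.7137;  ψ=arccos(0.0315)=1.5393;  θ3=γ+ψ≈-0.1744

θ₁ = 1.2219, θ₂ = 1.0473, θ₃ = -0.1744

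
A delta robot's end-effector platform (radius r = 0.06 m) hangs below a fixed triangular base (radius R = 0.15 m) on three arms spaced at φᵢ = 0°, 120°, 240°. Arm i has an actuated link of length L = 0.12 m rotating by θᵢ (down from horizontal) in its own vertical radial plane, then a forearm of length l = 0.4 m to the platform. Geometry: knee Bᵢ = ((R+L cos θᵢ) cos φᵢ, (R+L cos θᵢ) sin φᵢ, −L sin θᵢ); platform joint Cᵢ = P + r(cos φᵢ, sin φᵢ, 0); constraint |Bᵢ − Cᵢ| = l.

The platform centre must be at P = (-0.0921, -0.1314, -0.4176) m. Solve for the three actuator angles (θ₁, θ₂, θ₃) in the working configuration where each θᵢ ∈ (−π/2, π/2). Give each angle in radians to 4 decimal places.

arm 1 (φ=0.0°): x'=-0.0921, y'=-0.1314
  A cos θ + B sin θ = C:  0.1821·cos θ + -0.4176·sin θ = -0.3301
  √(A²+B²)=0.4556;  θ1 = -1.1596+2.3811 ≈ 1.2215
arm 2 (φ=120.0°): x'=-0.0677, y'=0.1455
  A=0.1577, B=-0.4176, C=(l²−L²−A²−y'²−z²)/(2L)=-0.3118
  γ=atan2(-0.4176,0.1577)=-1.2096;  ψ=arccos(-0.6985)=2.3441;  θ2=γ+ψ≈1.1344
rotate P by −φ3: (0.1598, -0.0141, -0.4176)
  e−x'=-0.0698;  (l²−L²−(e−x')²−y'²−z²)/2L = -0.1411
  θ3 = atan2(B,A) + arccos(C/0.4234) = 0.1741

θ₁ = 1.2215, θ₂ = 1.1344, θ₃ = 0.1741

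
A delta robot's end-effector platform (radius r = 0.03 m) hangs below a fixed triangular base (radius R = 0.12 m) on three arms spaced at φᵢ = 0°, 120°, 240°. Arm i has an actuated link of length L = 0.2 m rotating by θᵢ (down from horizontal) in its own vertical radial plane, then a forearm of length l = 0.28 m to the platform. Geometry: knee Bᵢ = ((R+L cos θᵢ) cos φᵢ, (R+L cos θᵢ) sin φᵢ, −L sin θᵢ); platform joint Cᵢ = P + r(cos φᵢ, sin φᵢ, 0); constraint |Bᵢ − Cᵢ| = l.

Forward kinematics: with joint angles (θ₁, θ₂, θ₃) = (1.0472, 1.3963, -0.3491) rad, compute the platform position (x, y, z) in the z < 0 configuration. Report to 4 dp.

S1 = (0.1900·cos0.0°, 0.1900·sin0.0°, -0.1732) = (0.1900, 0.0000, -0.1732)
φ2=120.0°: virtual centre (-0.0624, 0.1080, -0.1970), radius l
arm 3 at φ=240.0°: (R−r)+L cos θ3 = 0.2779;  S3 = (-0.1390, -0.2407, 0.0684)
eliminate P² terms by subtracting sphere 1 from 2 and 3
plane₁₂: -0.5047x+0.2160y+-0.0475z = -0.0117
det = 0.3851;  x = 0.0058+0.2117z,  y = -0.0408+0.7145z
sphere 1 gives Az²+Bz+C=0 with A=1.5553, B=0.2101, C=-0.0128;  B²−4AC=0.1238;  roots -0.1807, 0.0456;  negative root z = -0.1807
x = -0.0324, y = -0.1699

(-0.0324, -0.1699, -0.1807)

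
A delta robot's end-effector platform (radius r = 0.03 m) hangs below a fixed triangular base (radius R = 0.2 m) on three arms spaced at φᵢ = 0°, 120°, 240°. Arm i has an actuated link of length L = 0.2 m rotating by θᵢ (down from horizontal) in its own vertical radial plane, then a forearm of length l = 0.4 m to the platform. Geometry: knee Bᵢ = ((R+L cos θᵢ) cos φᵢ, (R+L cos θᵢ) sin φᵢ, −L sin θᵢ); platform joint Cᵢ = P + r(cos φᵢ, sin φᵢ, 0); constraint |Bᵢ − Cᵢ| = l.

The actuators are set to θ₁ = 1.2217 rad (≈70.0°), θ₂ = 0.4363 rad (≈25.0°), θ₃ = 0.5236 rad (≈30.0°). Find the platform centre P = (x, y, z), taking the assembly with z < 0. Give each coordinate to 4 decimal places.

φ1=0.0°: virtual centre (0.2384, 0.0000, -0.1879), radius l
O2 = (0.3513·cos120.0°, 0.3513·sin120.0°, -0.0845) = (-0.1756, 0.3042, -0.0845)
φ3=240.0°: virtual centre (-0.1716, -0.2972, -0.1000), radius l
subtract pairs → two planes through P
[-0.8281 0.6084 0.2068]·P = 0.0384;  [-0.8200 -0.5944 0.1759]·P = 0.0356
det = 0.9912;  x = -0.0449+0.2320z,  y = 0.0020+-0.0242z
sphere 1 gives Az²+Bz+C=0 with A=1.0544, B=0.2443, C=-0.0444;  B²−4AC=0.2470;  roots -0.3516, 0.1198;  negative root z = -0.3516
x = -0.1264, y = 0.0105

(-0.1264, 0.0105, -0.3516)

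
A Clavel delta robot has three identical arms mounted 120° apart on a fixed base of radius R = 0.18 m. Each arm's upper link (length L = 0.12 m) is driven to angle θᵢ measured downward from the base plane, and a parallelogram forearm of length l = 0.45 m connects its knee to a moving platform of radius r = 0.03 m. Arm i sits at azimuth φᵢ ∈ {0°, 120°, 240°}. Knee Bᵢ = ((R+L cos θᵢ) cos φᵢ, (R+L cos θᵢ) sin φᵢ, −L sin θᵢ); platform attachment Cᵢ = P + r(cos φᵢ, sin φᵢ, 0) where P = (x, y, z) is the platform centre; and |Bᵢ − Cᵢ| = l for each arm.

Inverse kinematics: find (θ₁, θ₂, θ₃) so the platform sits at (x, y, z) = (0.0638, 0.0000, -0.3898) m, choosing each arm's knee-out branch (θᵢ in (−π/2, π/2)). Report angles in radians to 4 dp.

rotate P by −φ1: (0.0638, 0.0000, -0.3898)
  A cos θ + B sin θ = C:  0.0862·cos θ + -0.3898·sin θ = 0.1197
  γ=atan2(-0.3898,0.0862)=-1.3532;  ψ=arccos(0.2998)=1.2663;  θ1=γ+ψ≈-0.0869
arm 2 (φ=120.0°): x'=-0.0319, y'=-0.0553
  A=0.1819, B=-0.3898, C=(l²−L²−A²−y'²−z²)/(2L)=0.0001
  √(A²+B²)=0.4302;  θ2 = -1.1342+1.5706 ≈ 0.4365
φ3=240.0° → target in arm frame (-0.0319, 0.0553)
  A=0.1819, B=-0.3898, C=(l²−L²−A²−y'²−z²)/(2L)=0.0001
  √(A²+B²)=0.4302;  θ3 = -1.1342+1.5706 ≈ 0.4365

θ₁ = -0.0869, θ₂ = 0.4365, θ₃ = 0.4365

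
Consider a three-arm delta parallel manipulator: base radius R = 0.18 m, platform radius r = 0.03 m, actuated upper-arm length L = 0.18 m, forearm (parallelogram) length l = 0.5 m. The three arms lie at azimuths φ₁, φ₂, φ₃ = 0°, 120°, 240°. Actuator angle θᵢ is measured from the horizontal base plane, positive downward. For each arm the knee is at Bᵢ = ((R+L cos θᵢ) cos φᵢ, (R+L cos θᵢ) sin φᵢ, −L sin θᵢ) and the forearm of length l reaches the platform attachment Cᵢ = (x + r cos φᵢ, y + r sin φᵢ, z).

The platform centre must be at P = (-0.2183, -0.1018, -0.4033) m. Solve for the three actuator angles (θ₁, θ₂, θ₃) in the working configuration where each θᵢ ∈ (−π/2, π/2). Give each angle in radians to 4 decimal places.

arm 1 (φ=0.0°): x'=-0.2183, y'=-0.1018
  e−x'=0.3683;  (l²−L²−(e−x')²−y'²−z²)/2L = -0.2529
  θ1 = atan2(B,A) + arccos(C/0.5462) = 1.2216
rotate P by −φ2: (0.0210, 0.2400, -0.4033)
  A=0.1290, B=-0.4033, C=(l²−L²−A²−y'²−z²)/(2L)=-0.0535
  γ=atan2(-0.4033,0.1290)=-1.2612;  ψ=arccos(-0.1264)=1.6976;  θ2=γ+ψ≈0.4364
φ3=240.0° → target in arm frame (0.1973, -0.1382)
  A cos θ + B sin θ = C:  -0.0473·cos θ + -0.4033·sin θ = 0.0934
  θ3 = atan2(B,A) + arccos(C/0.4061) = -0.3489

θ₁ = 1.2216, θ₂ = 0.4364, θ₃ = -0.3489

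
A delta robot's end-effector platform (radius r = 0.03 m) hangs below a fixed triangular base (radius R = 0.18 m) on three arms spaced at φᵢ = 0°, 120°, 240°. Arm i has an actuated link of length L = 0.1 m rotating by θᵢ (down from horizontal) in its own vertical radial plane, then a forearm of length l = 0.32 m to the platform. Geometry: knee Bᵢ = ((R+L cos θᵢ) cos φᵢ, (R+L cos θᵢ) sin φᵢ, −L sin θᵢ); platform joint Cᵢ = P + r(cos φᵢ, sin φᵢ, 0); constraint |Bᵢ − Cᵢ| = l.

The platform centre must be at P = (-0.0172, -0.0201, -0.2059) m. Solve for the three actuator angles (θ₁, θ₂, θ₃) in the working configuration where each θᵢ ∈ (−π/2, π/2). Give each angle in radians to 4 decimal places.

rotate P by −φ1: (-0.0172, -0.0201, -0.2059)
  A=0.1672, B=-0.2059, C=(l²−L²−A²−y'²−z²)/(2L)=0.1082
  γ=atan2(-0.2059,0.1672)=-0.8888;  ψ=arccos(0.4080)=1.1505;  θ1=γ+ψ≈0.2617
rotate P by −φ2: (-0.0088, 0.0249, -0.2059)
  A=0.1588, B=-0.2059, C=(l²−L²−A²−y'²−z²)/(2L)=0.1208
  γ=atan2(-0.2059,0.1588)=-0.9138;  ψ=arccos(0.4646)=1.0876;  θ2=γ+ψ≈0.1738
arm 3 (φ=240.0°): x'=0.0260, y'=-0.0048
  A cos θ + B sin θ = C:  0.1240·cos θ + -0.2059·sin θ = 0.1730
  θ3 = atan2(B,A) + arccos(C/0.2404) = -0.2617

θ₁ = 0.2617, θ₂ = 0.1738, θ₃ = -0.2617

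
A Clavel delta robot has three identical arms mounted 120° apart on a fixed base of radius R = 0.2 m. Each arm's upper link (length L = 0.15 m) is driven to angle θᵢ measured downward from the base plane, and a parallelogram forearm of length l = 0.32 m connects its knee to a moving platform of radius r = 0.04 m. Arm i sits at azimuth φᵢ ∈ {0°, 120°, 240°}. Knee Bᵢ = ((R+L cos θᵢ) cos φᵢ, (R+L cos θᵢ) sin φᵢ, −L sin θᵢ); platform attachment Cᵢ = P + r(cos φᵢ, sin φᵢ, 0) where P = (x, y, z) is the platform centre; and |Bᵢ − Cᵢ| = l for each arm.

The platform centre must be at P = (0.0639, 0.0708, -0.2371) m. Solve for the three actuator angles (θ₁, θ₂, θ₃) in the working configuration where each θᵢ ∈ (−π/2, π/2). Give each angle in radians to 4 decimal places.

θ₁ = 0.2618, θ₂ = 0.5235, θ₃ = 1.2218

rotate P by −φ1: (0.0639, 0.0708, -0.2371)
  e−x'=0.0961;  (l²−L²−(e−x')²−y'²−z²)/2L = 0.0315
  γ=atan2(-0.2371,0.0961)=-1.1857;  ψ=arccos(0.1229)=1.4475;  θ1=γ+ψ≈0.2618
rotate P by −φ2: (0.0294, -0.0907, -0.2371)
  A cos θ + B sin θ = C:  0.1306·cos θ + -0.2371·sin θ = -0.0054
  √(A²+B²)=0.2707;  θ2 = -1.0672+1.5907 ≈ 0.5235
arm 3 (φ=240.0°): x'=-0.0933, y'=0.0199
  A=0.2533, B=-0.2371, C=(l²−L²−A²−y'²−z²)/(2L)=-0.1362
  θ3 = atan2(B,A) + arccos(C/0.3469) = 1.2218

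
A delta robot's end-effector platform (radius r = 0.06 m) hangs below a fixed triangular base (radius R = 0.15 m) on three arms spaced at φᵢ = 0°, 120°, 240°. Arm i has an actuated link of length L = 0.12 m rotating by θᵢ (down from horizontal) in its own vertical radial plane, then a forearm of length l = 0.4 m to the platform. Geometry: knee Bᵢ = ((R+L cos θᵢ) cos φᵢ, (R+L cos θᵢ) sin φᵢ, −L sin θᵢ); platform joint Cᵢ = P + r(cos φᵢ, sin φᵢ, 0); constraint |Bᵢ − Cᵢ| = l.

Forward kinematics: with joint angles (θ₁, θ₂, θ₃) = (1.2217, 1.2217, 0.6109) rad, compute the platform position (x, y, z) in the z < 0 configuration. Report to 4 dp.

arm 1 at φ=0.0°: (R−r)+L cos θ1 = 0.1310;  centre 1 = (0.1310, 0.0000, -0.1128)
arm 2 at φ=120.0°: (R−r)+L cos θ2 = 0.1310;  centre 2 = (-0.0655, 0.1135, -0.1128)
φ3=240.0°: virtual centre (-0.0941, -0.1631, -0.0688), radius l
subtract pairs → two planes through P
linear system: -0.3931x+0.2270y = 0.0000−0.0000z; -0.4504x+-0.3261y = 0.0103−0.0879z
Cramer: x(z) = -0.0101+0.0865z;  y(z) = -0.0176+0.1499z
quadratic in z: (1.0300)z²+(0.1958)z+(-0.1270)=0, √Δ=0.7495 → z ∈ {-0.4589, 0.2688}; z = -0.4589 (taking z<0)
x = -0.0499, y = -0.0864

(-0.0499, -0.0864, -0.4589)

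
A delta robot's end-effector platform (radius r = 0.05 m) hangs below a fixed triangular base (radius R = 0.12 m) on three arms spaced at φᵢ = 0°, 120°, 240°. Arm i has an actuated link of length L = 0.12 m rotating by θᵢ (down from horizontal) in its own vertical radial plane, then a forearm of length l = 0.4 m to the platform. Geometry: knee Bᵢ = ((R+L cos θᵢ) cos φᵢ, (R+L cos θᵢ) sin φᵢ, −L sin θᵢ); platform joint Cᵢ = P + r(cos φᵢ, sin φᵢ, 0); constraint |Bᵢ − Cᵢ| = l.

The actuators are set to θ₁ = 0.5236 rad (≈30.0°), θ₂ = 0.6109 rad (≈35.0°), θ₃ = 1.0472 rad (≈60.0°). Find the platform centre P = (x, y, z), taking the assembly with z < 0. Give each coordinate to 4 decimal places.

(0.0582, 0.0739, -0.4357)

S1 = (0.1739·cos0.0°, 0.1739·sin0.0°, -0.0600) = (0.1739, 0.0000, -0.0600)
arm 2 at φ=120.0°: (R−r)+L cos θ2 = 0.1683;  S2 = (-0.0841, 0.1457, -0.0688)
S3 = (0.1300·cos240.0°, 0.1300·sin240.0°, -0.1039) = (-0.0650, -0.1126, -0.1039)
eliminate P² terms by subtracting sphere 1 from 2 and 3
linear system: -0.5161x+0.2915y = -0.0008−-0.0177z; -0.4778x+-0.2252y = -0.0061−-0.0878z
det = 0.2555;  x = 0.0077+-0.1158z,  y = 0.0109+-0.1444z
into |P−S₁|² = l²: 1.0343z² + 0.1553z + -0.1287 = 0;  Δ = 0.5564;  z = -0.4357 or 0.2855 → z<0 root = -0.4357
x = 0.0582, y = 0.0739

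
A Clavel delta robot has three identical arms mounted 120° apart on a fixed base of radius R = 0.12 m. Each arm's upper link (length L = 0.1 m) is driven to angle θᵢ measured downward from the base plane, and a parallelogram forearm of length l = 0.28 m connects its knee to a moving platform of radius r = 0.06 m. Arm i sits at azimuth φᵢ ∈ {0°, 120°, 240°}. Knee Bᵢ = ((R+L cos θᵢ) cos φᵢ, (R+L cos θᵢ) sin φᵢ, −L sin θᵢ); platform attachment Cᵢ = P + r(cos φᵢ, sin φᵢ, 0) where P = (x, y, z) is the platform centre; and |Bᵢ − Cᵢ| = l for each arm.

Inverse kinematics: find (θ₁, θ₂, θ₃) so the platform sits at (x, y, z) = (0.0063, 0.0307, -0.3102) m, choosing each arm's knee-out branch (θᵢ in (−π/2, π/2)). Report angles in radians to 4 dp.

θ₁ = 0.6981, θ₂ = 0.6109, θ₃ = 0.8724

rotate P by −φ1: (0.0063, 0.0307, -0.3102)
  A=0.0537, B=-0.3102, C=(l²−L²−A²−y'²−z²)/(2L)=-0.1583
  γ=atan2(-0.3102,0.0537)=-1.3994;  ψ=arccos(-0.5027)=2.0975;  θ1=γ+ψ≈0.6981
φ2=120.0° → target in arm frame (0.0234, -0.0208)
  A cos θ + B sin θ = C:  0.0366·cos θ + -0.3102·sin θ = -0.1480
  γ=atan2(-0.3102,0.0366)=-1.4535;  ψ=arccos(-0.4737)=2.0643;  θ2=γ+ψ≈0.6109
rotate P by −φ3: (-0.0297, -0.0099, -0.3102)
  e−x'=0.0897;  (l²−L²−(e−x')²−y'²−z²)/2L = -0.1799
  γ=atan2(-0.3102,0.0897)=-1.2892;  ψ=arccos(-0.5570)=2.1616;  θ3=γ+ψ≈0.8724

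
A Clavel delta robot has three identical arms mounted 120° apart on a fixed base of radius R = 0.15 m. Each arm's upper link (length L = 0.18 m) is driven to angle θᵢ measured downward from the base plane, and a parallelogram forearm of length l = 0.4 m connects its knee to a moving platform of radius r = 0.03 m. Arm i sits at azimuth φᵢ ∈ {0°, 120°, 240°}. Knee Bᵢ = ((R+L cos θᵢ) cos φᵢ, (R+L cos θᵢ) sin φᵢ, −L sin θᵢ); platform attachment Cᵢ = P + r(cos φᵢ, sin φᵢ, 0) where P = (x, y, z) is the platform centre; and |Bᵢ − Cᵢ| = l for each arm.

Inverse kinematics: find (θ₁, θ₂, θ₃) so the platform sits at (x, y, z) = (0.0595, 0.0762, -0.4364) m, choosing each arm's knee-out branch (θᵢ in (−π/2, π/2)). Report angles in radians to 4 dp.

φ1=0.0° → target in arm frame (0.0595, 0.0762)
  A=0.0605, B=-0.4364, C=(l²−L²−A²−y'²−z²)/(2L)=-0.2009
  γ=atan2(-0.4364,0.0605)=-1.4330;  ψ=arccos(-0.4559)=2.0442;  θ1=γ+ψ≈0.6112
arm 2 (φ=120.0°): x'=0.0362, y'=-0.0896
  e−x'=0.0838;  (l²−L²−(e−x')²−y'²−z²)/2L = -0.2164
  θ2 = atan2(B,A) + arccos(C/0.4444) = 0.6982
rotate P by −φ3: (-0.0957, 0.0134, -0.4364)
  A cos θ + B sin θ = C:  0.2157·cos θ + -0.4364·sin θ = -0.3044
  √(A²+B²)=0.4868;  θ3 = -1.1117+2.2462 ≈ 1.1345

θ₁ = 0.6112, θ₂ = 0.6982, θ₃ = 1.1345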